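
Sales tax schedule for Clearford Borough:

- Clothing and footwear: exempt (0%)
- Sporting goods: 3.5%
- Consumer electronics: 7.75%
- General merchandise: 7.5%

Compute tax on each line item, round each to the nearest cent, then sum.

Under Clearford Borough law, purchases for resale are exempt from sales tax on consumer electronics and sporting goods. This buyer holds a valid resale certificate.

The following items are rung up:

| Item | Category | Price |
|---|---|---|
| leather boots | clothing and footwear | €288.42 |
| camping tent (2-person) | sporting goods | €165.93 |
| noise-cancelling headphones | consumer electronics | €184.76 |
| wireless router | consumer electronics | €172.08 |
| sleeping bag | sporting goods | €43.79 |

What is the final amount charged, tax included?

€854.98

Leather boots €288.42: clothing and footwear → 0% → €0.00
Camping tent (2-person) €165.93: sporting goods, buyer-exempt → 0% → €0.00
Noise-cancelling headphones €184.76: consumer electronics, buyer-exempt → 0% → €0.00
Wireless router €172.08: consumer electronics, buyer-exempt → 0% → €0.00
Sleeping bag €43.79: sporting goods, buyer-exempt → 0% → €0.00
Subtotal = €854.98; tax = €0.00; total due = €854.98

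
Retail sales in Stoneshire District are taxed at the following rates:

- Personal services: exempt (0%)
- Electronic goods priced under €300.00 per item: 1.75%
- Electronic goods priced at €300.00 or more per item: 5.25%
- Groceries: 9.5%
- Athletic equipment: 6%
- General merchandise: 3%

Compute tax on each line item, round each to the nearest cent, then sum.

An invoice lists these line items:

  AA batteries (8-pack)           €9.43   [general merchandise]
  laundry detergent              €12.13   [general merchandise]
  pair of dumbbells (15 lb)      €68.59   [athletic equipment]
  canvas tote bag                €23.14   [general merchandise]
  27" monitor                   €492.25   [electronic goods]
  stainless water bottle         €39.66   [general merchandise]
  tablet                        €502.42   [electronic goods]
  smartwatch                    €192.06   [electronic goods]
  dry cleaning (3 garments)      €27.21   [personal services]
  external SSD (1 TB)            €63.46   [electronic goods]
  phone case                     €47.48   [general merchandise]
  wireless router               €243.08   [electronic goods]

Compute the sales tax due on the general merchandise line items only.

€3.94

AA batteries (8-pack) €9.43: general merchandise → 3% → €0.28
Laundry detergent €12.13: general merchandise → 3% → €0.36
Canvas tote bag €23.14: general merchandise → 3% → €0.69
Stainless water bottle €39.66: general merchandise → 3% → €1.19
Phone case €47.48: general merchandise → 3% → €1.42
Tax on general merchandise = €0.28 + €0.36 + €0.69 + €1.19 + €1.42 = €3.94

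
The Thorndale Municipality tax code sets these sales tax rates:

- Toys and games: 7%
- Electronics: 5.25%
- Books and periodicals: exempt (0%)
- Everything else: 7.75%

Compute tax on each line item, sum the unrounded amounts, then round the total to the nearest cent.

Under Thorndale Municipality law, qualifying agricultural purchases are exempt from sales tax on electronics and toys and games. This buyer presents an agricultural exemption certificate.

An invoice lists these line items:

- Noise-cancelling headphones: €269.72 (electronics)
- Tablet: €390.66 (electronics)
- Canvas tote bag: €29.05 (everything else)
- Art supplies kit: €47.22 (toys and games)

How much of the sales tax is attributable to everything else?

€2.25

Canvas tote bag €29.05: everything else → 7.75% → €2.251375
Tax on everything else: unrounded sum = €2.251375 → €2.25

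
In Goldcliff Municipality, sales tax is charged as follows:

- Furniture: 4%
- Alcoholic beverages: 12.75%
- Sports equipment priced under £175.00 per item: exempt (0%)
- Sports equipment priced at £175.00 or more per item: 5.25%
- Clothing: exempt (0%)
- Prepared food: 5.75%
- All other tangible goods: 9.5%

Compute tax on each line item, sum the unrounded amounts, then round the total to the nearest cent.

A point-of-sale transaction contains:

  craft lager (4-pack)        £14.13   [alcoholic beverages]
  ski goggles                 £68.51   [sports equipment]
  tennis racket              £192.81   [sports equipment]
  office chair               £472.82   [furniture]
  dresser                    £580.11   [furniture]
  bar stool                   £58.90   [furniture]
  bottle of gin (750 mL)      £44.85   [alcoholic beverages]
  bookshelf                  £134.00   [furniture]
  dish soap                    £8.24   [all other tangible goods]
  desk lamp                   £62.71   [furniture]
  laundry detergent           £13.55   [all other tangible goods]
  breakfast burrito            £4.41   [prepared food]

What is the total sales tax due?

Craft lager (4-pack) £14.13: alcoholic beverages → 12.75% → £1.801575
Ski goggles £68.51: sports equipment, under £175.00 → 0% → £0.00
Tennis racket £192.81: sports equipment, £175.00 or more → 5.25% → £10.122525
Office chair £472.82: furniture → 4% → £18.9128
Dresser £580.11: furniture → 4% → £23.2044
Bar stool £58.90: furniture → 4% → £2.356
Bottle of gin (750 mL) £44.85: alcoholic beverages → 12.75% → £5.718375
Bookshelf £134.00: furniture → 4% → £5.36
Dish soap £8.24: all other tangible goods → 9.5% → £0.7828
Desk lamp £62.71: furniture → 4% → £2.5084
Laundry detergent £13.55: all other tangible goods → 9.5% → £1.28725
Breakfast burrito £4.41: prepared food → 5.75% → £0.253575
Unrounded tax sum = £72.3077 → £72.31

£72.31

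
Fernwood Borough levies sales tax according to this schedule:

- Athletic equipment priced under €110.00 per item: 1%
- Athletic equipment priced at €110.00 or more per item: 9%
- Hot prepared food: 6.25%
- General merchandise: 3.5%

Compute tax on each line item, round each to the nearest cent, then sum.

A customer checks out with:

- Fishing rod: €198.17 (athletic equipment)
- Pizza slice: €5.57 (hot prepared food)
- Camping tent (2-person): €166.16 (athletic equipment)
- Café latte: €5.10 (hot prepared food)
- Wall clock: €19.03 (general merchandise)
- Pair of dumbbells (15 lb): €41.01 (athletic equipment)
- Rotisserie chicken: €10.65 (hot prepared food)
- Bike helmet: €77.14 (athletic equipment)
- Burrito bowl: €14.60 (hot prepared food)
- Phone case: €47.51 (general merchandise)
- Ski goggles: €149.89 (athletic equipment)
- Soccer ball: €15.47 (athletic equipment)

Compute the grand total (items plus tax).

Fishing rod €198.17: athletic equipment, €110.00 or more → 9% → €17.84
Pizza slice €5.57: hot prepared food → 6.25% → €0.35
Camping tent (2-person) €166.16: athletic equipment, €110.00 or more → 9% → €14.95
Café latte €5.10: hot prepared food → 6.25% → €0.32
Wall clock €19.03: general merchandise → 3.5% → €0.67
Pair of dumbbells (15 lb) €41.01: athletic equipment, under €110.00 → 1% → €0.41
Rotisserie chicken €10.65: hot prepared food → 6.25% → €0.67
Bike helmet €77.14: athletic equipment, under €110.00 → 1% → €0.77
Burrito bowl €14.60: hot prepared food → 6.25% → €0.91
Phone case €47.51: general merchandise → 3.5% → €1.66
Ski goggles €149.89: athletic equipment, €110.00 or more → 9% → €13.49
Soccer ball €15.47: athletic equipment, under €110.00 → 1% → €0.15
Subtotal = €750.30; tax = €52.19; total due = €802.49

€802.49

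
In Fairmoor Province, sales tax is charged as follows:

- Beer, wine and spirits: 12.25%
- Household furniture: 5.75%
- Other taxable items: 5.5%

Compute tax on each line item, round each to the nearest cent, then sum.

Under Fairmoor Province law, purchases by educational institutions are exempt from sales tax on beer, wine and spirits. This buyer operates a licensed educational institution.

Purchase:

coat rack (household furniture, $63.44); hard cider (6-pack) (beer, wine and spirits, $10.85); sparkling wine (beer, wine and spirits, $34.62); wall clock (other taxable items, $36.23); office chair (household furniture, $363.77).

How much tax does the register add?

Coat rack $63.44: household furniture → 5.75% → $3.65
Hard cider (6-pack) $10.85: beer, wine and spirits, buyer-exempt → 0% → $0.00
Sparkling wine $34.62: beer, wine and spirits, buyer-exempt → 0% → $0.00
Wall clock $36.23: other taxable items → 5.5% → $1.99
Office chair $363.77: household furniture → 5.75% → $20.92
Total tax = $3.65 + $1.99 + $20.92 = $26.56

$26.56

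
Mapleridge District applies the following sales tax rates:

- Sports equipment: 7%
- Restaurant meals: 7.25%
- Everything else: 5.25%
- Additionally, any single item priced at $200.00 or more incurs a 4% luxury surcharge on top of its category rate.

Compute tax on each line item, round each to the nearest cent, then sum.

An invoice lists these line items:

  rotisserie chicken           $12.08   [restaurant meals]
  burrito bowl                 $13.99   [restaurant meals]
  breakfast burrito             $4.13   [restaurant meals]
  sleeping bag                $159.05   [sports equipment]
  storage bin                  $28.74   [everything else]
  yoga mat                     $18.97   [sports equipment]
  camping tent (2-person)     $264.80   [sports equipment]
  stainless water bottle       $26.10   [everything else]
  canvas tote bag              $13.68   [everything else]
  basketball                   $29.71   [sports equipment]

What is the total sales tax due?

$49.46

Rotisserie chicken $12.08: restaurant meals → 7.25% → $0.88
Burrito bowl $13.99: restaurant meals → 7.25% → $1.01
Breakfast burrito $4.13: restaurant meals → 7.25% → $0.30
Sleeping bag $159.05: sports equipment → 7% → $11.13
Storage bin $28.74: everything else → 5.25% → $1.51
Yoga mat $18.97: sports equipment → 7% → $1.33
Camping tent (2-person) $264.80: sports equipment → 7% + 4% surcharge = 11% → $29.13
Stainless water bottle $26.10: everything else → 5.25% → $1.37
Canvas tote bag $13.68: everything else → 5.25% → $0.72
Basketball $29.71: sports equipment → 7% → $2.08
Total tax = $0.88 + $1.01 + $0.30 + $11.13 + $1.51 + $1.33 + $29.13 + $1.37 + $0.72 + $2.08 = $49.46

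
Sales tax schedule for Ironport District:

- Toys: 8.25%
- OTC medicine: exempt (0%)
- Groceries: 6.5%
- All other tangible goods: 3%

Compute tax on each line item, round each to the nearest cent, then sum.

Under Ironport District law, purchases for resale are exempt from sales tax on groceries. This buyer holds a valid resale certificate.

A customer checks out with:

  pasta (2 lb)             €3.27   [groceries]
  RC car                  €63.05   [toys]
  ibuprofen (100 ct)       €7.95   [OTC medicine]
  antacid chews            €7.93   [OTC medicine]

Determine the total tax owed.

€5.20

Pasta (2 lb) €3.27: groceries, buyer-exempt → 0% → €0.00
RC car €63.05: toys → 8.25% → €5.20
Ibuprofen (100 ct) €7.95: OTC medicine → 0% → €0.00
Antacid chews €7.93: OTC medicine → 0% → €0.00
Total tax = €5.20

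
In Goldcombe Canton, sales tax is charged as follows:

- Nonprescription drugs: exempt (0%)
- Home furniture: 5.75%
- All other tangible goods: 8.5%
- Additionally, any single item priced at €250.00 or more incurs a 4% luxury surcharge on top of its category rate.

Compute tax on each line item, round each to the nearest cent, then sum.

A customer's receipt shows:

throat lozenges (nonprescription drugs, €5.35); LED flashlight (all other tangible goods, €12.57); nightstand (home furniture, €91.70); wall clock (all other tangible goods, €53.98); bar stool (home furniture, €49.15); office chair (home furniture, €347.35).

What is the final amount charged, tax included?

€607.73

Throat lozenges €5.35: nonprescription drugs → 0% → €0.00
LED flashlight €12.57: all other tangible goods → 8.5% → €1.07
Nightstand €91.70: home furniture → 5.75% → €5.27
Wall clock €53.98: all other tangible goods → 8.5% → €4.59
Bar stool €49.15: home furniture → 5.75% → €2.83
Office chair €347.35: home furniture → 5.75% + 4% surcharge = 9.75% → €33.87
Subtotal = €560.10; tax = €47.63; total due = €607.73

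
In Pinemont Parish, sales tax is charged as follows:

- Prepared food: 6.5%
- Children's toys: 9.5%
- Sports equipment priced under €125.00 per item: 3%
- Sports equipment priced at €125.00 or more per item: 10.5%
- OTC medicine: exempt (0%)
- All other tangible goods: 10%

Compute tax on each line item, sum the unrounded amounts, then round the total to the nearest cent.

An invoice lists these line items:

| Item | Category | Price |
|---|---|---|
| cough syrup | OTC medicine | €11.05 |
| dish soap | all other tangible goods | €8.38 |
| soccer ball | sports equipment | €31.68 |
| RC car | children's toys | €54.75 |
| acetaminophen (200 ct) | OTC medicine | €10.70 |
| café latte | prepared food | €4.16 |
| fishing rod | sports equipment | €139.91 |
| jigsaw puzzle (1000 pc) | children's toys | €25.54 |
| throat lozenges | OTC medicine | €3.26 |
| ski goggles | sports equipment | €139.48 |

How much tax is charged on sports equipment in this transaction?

Soccer ball €31.68: sports equipment, under €125.00 → 3% → €0.9504
Fishing rod €139.91: sports equipment, €125.00 or more → 10.5% → €14.69055
Ski goggles €139.48: sports equipment, €125.00 or more → 10.5% → €14.6454
Tax on sports equipment: unrounded sum = €30.28635 → €30.29

€30.29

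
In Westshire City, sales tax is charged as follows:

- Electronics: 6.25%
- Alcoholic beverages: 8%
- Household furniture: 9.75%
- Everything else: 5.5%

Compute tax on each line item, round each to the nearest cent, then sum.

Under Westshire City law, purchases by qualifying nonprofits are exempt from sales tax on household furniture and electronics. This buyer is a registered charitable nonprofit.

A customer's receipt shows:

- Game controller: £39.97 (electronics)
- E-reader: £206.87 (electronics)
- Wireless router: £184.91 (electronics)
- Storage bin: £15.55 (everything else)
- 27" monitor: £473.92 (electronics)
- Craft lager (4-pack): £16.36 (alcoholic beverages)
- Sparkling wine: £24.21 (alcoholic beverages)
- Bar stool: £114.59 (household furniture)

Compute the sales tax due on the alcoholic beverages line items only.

£3.25

Craft lager (4-pack) £16.36: alcoholic beverages → 8% → £1.31
Sparkling wine £24.21: alcoholic beverages → 8% → £1.94
Tax on alcoholic beverages = £1.31 + £1.94 = £3.25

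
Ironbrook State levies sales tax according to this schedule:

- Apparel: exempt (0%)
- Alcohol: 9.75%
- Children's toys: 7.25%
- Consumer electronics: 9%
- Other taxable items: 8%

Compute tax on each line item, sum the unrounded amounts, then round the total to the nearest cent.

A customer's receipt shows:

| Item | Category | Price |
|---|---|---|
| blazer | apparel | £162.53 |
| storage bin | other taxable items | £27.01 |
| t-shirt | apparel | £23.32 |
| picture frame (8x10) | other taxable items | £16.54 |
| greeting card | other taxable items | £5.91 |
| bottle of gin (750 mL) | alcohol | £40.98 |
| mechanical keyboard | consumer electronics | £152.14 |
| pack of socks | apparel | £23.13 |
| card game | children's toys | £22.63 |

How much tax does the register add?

£23.29

Blazer £162.53: apparel → 0% → £0.00
Storage bin £27.01: other taxable items → 8% → £2.1608
T-shirt £23.32: apparel → 0% → £0.00
Picture frame (8x10) £16.54: other taxable items → 8% → £1.3232
Greeting card £5.91: other taxable items → 8% → £0.4728
Bottle of gin (750 mL) £40.98: alcohol → 9.75% → £3.99555
Mechanical keyboard £152.14: consumer electronics → 9% → £13.6926
Pack of socks £23.13: apparel → 0% → £0.00
Card game £22.63: children's toys → 7.25% → £1.640675
Unrounded tax sum = £23.285625 → £23.29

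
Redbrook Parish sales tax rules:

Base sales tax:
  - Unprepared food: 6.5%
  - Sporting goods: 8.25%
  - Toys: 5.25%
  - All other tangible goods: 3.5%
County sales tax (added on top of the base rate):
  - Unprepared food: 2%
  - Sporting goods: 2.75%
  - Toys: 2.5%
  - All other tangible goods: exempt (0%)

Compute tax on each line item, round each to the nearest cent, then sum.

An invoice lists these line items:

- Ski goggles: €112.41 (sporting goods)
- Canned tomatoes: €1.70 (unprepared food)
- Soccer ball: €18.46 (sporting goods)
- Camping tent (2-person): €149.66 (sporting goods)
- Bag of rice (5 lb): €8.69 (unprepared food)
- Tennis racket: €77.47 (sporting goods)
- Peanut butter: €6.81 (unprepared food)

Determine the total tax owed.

Ski goggles €112.41: sporting goods → 8.25% + 2.75% county = 11% → €12.37
Canned tomatoes €1.70: unprepared food → 6.5% + 2% county = 8.5% → €0.14
Soccer ball €18.46: sporting goods → 8.25% + 2.75% county = 11% → €2.03
Camping tent (2-person) €149.66: sporting goods → 8.25% + 2.75% county = 11% → €16.46
Bag of rice (5 lb) €8.69: unprepared food → 6.5% + 2% county = 8.5% → €0.74
Tennis racket €77.47: sporting goods → 8.25% + 2.75% county = 11% → €8.52
Peanut butter €6.81: unprepared food → 6.5% + 2% county = 8.5% → €0.58
Total tax = €12.37 + €0.14 + €2.03 + €16.46 + €0.74 + €8.52 + €0.58 = €40.84

€40.84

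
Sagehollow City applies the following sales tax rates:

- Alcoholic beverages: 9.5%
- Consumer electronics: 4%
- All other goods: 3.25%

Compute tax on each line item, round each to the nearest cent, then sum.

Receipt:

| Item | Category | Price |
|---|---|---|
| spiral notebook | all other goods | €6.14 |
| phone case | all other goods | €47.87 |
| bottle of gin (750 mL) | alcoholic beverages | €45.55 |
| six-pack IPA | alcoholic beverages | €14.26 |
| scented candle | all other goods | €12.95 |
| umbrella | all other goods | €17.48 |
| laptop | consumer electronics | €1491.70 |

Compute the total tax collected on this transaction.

€68.10

Spiral notebook €6.14: all other goods → 3.25% → €0.20
Phone case €47.87: all other goods → 3.25% → €1.56
Bottle of gin (750 mL) €45.55: alcoholic beverages → 9.5% → €4.33
Six-pack IPA €14.26: alcoholic beverages → 9.5% → €1.35
Scented candle €12.95: all other goods → 3.25% → €0.42
Umbrella €17.48: all other goods → 3.25% → €0.57
Laptop €1491.70: consumer electronics → 4% → €59.67
Total tax = €0.20 + €1.56 + €4.33 + €1.35 + €0.42 + €0.57 + €59.67 = €68.10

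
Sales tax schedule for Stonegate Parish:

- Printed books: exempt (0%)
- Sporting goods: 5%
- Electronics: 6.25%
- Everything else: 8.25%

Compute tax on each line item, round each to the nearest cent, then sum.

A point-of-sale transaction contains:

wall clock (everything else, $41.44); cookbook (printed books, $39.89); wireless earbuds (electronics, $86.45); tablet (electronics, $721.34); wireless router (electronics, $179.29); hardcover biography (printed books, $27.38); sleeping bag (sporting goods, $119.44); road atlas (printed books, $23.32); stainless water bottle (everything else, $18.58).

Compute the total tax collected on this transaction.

Wall clock $41.44: everything else → 8.25% → $3.42
Cookbook $39.89: printed books → 0% → $0.00
Wireless earbuds $86.45: electronics → 6.25% → $5.40
Tablet $721.34: electronics → 6.25% → $45.08
Wireless router $179.29: electronics → 6.25% → $11.21
Hardcover biography $27.38: printed books → 0% → $0.00
Sleeping bag $119.44: sporting goods → 5% → $5.97
Road atlas $23.32: printed books → 0% → $0.00
Stainless water bottle $18.58: everything else → 8.25% → $1.53
Total tax = $3.42 + $5.40 + $45.08 + $11.21 + $5.97 + $1.53 = $72.61

$72.61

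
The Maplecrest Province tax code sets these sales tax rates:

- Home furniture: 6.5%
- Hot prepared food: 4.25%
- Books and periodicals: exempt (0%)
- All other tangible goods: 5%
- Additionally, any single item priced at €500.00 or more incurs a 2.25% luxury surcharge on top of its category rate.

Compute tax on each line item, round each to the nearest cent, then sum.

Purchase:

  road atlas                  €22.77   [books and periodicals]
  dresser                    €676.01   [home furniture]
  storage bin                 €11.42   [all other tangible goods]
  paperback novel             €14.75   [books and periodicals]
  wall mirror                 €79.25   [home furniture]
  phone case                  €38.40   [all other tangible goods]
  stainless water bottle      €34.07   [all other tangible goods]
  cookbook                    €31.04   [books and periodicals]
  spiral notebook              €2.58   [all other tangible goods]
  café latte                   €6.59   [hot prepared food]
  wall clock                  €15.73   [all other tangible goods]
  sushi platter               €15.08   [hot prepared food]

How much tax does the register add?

€70.33

Road atlas €22.77: books and periodicals → 0% → €0.00
Dresser €676.01: home furniture → 6.5% + 2.25% surcharge = 8.75% → €59.15
Storage bin €11.42: all other tangible goods → 5% → €0.57
Paperback novel €14.75: books and periodicals → 0% → €0.00
Wall mirror €79.25: home furniture → 6.5% → €5.15
Phone case €38.40: all other tangible goods → 5% → €1.92
Stainless water bottle €34.07: all other tangible goods → 5% → €1.70
Cookbook €31.04: books and periodicals → 0% → €0.00
Spiral notebook €2.58: all other tangible goods → 5% → €0.13
Café latte €6.59: hot prepared food → 4.25% → €0.28
Wall clock €15.73: all other tangible goods → 5% → €0.79
Sushi platter €15.08: hot prepared food → 4.25% → €0.64
Total tax = €59.15 + €0.57 + €5.15 + €1.92 + €1.70 + €0.13 + €0.28 + €0.79 + €0.64 = €70.33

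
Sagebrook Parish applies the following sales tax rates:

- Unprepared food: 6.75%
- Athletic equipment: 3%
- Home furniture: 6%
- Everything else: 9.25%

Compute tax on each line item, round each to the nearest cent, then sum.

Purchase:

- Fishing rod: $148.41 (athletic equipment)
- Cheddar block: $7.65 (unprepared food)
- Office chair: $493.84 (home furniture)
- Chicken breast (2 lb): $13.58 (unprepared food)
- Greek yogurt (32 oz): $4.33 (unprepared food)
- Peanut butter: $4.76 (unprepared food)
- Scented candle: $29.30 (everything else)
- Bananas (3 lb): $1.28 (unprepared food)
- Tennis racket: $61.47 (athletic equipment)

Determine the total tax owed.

$40.77

Fishing rod $148.41: athletic equipment → 3% → $4.45
Cheddar block $7.65: unprepared food → 6.75% → $0.52
Office chair $493.84: home furniture → 6% → $29.63
Chicken breast (2 lb) $13.58: unprepared food → 6.75% → $0.92
Greek yogurt (32 oz) $4.33: unprepared food → 6.75% → $0.29
Peanut butter $4.76: unprepared food → 6.75% → $0.32
Scented candle $29.30: everything else → 9.25% → $2.71
Bananas (3 lb) $1.28: unprepared food → 6.75% → $0.09
Tennis racket $61.47: athletic equipment → 3% → $1.84
Total tax = $4.45 + $0.52 + $29.63 + $0.92 + $0.29 + $0.32 + $2.71 + $0.09 + $1.84 = $40.77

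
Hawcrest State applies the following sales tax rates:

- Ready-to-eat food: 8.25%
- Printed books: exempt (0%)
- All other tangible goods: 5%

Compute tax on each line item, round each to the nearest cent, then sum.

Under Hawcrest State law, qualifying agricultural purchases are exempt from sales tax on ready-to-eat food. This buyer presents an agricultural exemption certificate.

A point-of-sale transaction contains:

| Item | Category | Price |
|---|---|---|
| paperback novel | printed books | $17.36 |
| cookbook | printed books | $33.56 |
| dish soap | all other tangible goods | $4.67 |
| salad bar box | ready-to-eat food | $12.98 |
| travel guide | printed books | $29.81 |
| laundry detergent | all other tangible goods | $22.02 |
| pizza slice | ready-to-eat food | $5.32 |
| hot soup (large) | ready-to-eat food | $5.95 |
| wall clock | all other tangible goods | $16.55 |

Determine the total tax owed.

$2.16

Paperback novel $17.36: printed books → 0% → $0.00
Cookbook $33.56: printed books → 0% → $0.00
Dish soap $4.67: all other tangible goods → 5% → $0.23
Salad bar box $12.98: ready-to-eat food, buyer-exempt → 0% → $0.00
Travel guide $29.81: printed books → 0% → $0.00
Laundry detergent $22.02: all other tangible goods → 5% → $1.10
Pizza slice $5.32: ready-to-eat food, buyer-exempt → 0% → $0.00
Hot soup (large) $5.95: ready-to-eat food, buyer-exempt → 0% → $0.00
Wall clock $16.55: all other tangible goods → 5% → $0.83
Total tax = $0.23 + $1.10 + $0.83 = $2.16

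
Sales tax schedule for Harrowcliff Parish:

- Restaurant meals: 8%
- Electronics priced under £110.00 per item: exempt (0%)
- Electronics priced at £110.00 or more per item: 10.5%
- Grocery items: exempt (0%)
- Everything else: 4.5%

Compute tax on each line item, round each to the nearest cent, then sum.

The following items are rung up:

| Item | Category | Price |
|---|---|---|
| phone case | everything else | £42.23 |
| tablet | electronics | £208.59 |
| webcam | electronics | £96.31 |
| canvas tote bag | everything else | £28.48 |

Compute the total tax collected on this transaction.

Phone case £42.23: everything else → 4.5% → £1.90
Tablet £208.59: electronics, £110.00 or more → 10.5% → £21.90
Webcam £96.31: electronics, under £110.00 → 0% → £0.00
Canvas tote bag £28.48: everything else → 4.5% → £1.28
Total tax = £1.90 + £21.90 + £1.28 = £25.08

£25.08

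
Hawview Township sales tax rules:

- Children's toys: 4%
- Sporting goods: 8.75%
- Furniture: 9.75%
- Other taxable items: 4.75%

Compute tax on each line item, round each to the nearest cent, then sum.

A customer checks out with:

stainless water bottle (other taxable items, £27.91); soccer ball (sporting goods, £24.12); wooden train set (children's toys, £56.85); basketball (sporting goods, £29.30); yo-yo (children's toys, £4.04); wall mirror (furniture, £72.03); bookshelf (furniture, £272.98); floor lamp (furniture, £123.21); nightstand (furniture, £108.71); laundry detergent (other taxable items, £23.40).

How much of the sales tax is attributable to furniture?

£56.25

Wall mirror £72.03: furniture → 9.75% → £7.02
Bookshelf £272.98: furniture → 9.75% → £26.62
Floor lamp £123.21: furniture → 9.75% → £12.01
Nightstand £108.71: furniture → 9.75% → £10.60
Tax on furniture = £7.02 + £26.62 + £12.01 + £10.60 = £56.25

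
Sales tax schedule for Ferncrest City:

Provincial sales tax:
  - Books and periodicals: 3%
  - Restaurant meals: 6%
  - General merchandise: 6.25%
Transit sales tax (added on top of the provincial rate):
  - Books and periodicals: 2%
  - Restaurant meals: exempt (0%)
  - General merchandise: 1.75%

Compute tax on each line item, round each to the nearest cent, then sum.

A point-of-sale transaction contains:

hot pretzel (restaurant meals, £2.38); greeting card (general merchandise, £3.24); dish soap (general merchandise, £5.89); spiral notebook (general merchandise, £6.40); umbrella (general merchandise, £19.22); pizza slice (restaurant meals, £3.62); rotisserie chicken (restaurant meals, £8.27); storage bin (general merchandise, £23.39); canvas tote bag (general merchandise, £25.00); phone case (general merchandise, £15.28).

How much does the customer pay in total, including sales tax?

Hot pretzel £2.38: restaurant meals → 6% + 0% transit = 6% → £0.14
Greeting card £3.24: general merchandise → 6.25% + 1.75% transit = 8% → £0.26
Dish soap £5.89: general merchandise → 6.25% + 1.75% transit = 8% → £0.47
Spiral notebook £6.40: general merchandise → 6.25% + 1.75% transit = 8% → £0.51
Umbrella £19.22: general merchandise → 6.25% + 1.75% transit = 8% → £1.54
Pizza slice £3.62: restaurant meals → 6% + 0% transit = 6% → £0.22
Rotisserie chicken £8.27: restaurant meals → 6% + 0% transit = 6% → £0.50
Storage bin £23.39: general merchandise → 6.25% + 1.75% transit = 8% → £1.87
Canvas tote bag £25.00: general merchandise → 6.25% + 1.75% transit = 8% → £2.00
Phone case £15.28: general merchandise → 6.25% + 1.75% transit = 8% → £1.22
Subtotal = £112.69; tax = £8.73; total due = £121.42

£121.42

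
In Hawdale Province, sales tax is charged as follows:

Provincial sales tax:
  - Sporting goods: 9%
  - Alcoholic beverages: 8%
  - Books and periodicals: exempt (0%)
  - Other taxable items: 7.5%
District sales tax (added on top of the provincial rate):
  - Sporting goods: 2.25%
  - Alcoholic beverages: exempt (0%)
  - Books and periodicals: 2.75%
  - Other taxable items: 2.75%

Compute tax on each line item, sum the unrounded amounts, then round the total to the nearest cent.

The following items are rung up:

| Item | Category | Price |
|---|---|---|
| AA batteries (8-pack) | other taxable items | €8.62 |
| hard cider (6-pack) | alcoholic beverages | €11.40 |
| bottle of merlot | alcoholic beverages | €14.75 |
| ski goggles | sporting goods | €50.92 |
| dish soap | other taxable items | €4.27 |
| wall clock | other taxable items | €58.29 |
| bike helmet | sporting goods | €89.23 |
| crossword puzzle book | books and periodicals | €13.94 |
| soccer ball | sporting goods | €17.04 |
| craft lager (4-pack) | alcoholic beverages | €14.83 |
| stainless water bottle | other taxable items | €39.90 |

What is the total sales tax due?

AA batteries (8-pack) €8.62: other taxable items → 7.5% + 2.75% district = 10.25% → €0.88355
Hard cider (6-pack) €11.40: alcoholic beverages → 8% + 0% district = 8% → €0.912
Bottle of merlot €14.75: alcoholic beverages → 8% + 0% district = 8% → €1.18
Ski goggles €50.92: sporting goods → 9% + 2.25% district = 11.25% → €5.7285
Dish soap €4.27: other taxable items → 7.5% + 2.75% district = 10.25% → €0.437675
Wall clock €58.29: other taxable items → 7.5% + 2.75% district = 10.25% → €5.974725
Bike helmet €89.23: sporting goods → 9% + 2.25% district = 11.25% → €10.038375
Crossword puzzle book €13.94: books and periodicals → 0% + 2.75% district = 2.75% → €0.38335
Soccer ball €17.04: sporting goods → 9% + 2.25% district = 11.25% → €1.917
Craft lager (4-pack) €14.83: alcoholic beverages → 8% + 0% district = 8% → €1.1864
Stainless water bottle €39.90: other taxable items → 7.5% + 2.75% district = 10.25% → €4.08975
Unrounded tax sum = €32.731325 → €32.73

€32.73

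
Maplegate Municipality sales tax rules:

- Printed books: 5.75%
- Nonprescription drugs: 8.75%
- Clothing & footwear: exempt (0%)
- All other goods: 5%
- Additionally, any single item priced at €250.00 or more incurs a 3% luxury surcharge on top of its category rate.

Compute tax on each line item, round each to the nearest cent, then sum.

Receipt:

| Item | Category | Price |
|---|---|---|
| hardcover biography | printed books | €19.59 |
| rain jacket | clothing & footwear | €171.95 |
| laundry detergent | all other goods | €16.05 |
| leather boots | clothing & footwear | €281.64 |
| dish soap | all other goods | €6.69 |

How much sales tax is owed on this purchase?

€10.71

Hardcover biography €19.59: printed books → 5.75% → €1.13
Rain jacket €171.95: clothing & footwear → 0% → €0.00
Laundry detergent €16.05: all other goods → 5% → €0.80
Leather boots €281.64: clothing & footwear → 0% + 3% surcharge = 3% → €8.45
Dish soap €6.69: all other goods → 5% → €0.33
Total tax = €1.13 + €0.80 + €8.45 + €0.33 = €10.71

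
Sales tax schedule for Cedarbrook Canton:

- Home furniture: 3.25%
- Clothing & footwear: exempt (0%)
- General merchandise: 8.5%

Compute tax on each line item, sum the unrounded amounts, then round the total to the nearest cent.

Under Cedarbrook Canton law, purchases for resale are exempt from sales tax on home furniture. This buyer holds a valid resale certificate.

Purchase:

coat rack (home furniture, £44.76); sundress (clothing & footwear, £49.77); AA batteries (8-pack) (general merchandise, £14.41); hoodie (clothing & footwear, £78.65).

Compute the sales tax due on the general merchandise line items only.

AA batteries (8-pack) £14.41: general merchandise → 8.5% → £1.22485
Tax on general merchandise: unrounded sum = £1.22485 → £1.22

£1.22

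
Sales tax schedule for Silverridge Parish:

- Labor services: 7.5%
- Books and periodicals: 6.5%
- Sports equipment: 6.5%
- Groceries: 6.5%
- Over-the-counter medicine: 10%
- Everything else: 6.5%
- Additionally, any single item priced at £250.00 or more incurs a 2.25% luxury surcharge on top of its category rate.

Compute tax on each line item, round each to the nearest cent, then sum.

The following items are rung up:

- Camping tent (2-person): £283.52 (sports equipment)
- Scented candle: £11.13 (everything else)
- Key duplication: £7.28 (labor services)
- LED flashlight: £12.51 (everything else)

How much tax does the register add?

Camping tent (2-person) £283.52: sports equipment → 6.5% + 2.25% surcharge = 8.75% → £24.81
Scented candle £11.13: everything else → 6.5% → £0.72
Key duplication £7.28: labor services → 7.5% → £0.55
LED flashlight £12.51: everything else → 6.5% → £0.81
Total tax = £24.81 + £0.72 + £0.55 + £0.81 = £26.89

£26.89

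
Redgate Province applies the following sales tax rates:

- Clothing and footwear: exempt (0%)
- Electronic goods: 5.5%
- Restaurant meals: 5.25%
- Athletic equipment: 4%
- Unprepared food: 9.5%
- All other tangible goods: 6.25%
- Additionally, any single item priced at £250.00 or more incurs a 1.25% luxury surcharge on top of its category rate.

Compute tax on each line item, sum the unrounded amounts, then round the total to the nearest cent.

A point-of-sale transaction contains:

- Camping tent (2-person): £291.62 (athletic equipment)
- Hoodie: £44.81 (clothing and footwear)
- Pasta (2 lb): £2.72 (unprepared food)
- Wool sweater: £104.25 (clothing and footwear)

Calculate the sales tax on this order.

Camping tent (2-person) £291.62: athletic equipment → 4% + 1.25% surcharge = 5.25% → £15.31005
Hoodie £44.81: clothing and footwear → 0% → £0.00
Pasta (2 lb) £2.72: unprepared food → 9.5% → £0.2584
Wool sweater £104.25: clothing and footwear → 0% → £0.00
Unrounded tax sum = £15.56845 → £15.57

£15.57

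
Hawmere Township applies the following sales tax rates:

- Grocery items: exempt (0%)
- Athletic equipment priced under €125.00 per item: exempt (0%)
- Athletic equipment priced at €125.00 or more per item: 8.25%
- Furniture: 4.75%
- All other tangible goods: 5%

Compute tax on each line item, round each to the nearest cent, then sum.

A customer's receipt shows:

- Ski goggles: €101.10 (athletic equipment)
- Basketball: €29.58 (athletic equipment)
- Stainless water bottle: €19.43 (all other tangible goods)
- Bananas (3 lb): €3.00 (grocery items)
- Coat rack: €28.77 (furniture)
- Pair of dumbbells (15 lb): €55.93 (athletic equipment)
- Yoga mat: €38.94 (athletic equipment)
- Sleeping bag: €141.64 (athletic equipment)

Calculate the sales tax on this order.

€14.03

Ski goggles €101.10: athletic equipment, under €125.00 → 0% → €0.00
Basketball €29.58: athletic equipment, under €125.00 → 0% → €0.00
Stainless water bottle €19.43: all other tangible goods → 5% → €0.97
Bananas (3 lb) €3.00: grocery items → 0% → €0.00
Coat rack €28.77: furniture → 4.75% → €1.37
Pair of dumbbells (15 lb) €55.93: athletic equipment, under €125.00 → 0% → €0.00
Yoga mat €38.94: athletic equipment, under €125.00 → 0% → €0.00
Sleeping bag €141.64: athletic equipment, €125.00 or more → 8.25% → €11.69
Total tax = €0.97 + €1.37 + €11.69 = €14.03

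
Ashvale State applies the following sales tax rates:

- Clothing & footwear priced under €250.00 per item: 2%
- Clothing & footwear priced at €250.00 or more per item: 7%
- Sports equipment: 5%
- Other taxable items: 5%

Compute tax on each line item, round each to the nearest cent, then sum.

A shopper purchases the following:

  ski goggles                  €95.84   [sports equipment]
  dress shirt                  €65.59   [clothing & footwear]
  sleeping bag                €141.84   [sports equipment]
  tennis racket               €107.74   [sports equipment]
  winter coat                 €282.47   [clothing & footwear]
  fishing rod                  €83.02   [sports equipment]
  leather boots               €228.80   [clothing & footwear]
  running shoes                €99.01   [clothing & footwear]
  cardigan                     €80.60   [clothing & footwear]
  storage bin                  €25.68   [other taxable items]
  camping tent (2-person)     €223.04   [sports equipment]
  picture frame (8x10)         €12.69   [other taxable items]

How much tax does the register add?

€63.73

Ski goggles €95.84: sports equipment → 5% → €4.79
Dress shirt €65.59: clothing & footwear, under €250.00 → 2% → €1.31
Sleeping bag €141.84: sports equipment → 5% → €7.09
Tennis racket €107.74: sports equipment → 5% → €5.39
Winter coat €282.47: clothing & footwear, €250.00 or more → 7% → €19.77
Fishing rod €83.02: sports equipment → 5% → €4.15
Leather boots €228.80: clothing & footwear, under €250.00 → 2% → €4.58
Running shoes €99.01: clothing & footwear, under €250.00 → 2% → €1.98
Cardigan €80.60: clothing & footwear, under €250.00 → 2% → €1.61
Storage bin €25.68: other taxable items → 5% → €1.28
Camping tent (2-person) €223.04: sports equipment → 5% → €11.15
Picture frame (8x10) €12.69: other taxable items → 5% → €0.63
Total tax = €4.79 + €1.31 + €7.09 + €5.39 + €19.77 + €4.15 + €4.58 + €1.98 + €1.61 + €1.28 + €11.15 + €0.63 = €63.73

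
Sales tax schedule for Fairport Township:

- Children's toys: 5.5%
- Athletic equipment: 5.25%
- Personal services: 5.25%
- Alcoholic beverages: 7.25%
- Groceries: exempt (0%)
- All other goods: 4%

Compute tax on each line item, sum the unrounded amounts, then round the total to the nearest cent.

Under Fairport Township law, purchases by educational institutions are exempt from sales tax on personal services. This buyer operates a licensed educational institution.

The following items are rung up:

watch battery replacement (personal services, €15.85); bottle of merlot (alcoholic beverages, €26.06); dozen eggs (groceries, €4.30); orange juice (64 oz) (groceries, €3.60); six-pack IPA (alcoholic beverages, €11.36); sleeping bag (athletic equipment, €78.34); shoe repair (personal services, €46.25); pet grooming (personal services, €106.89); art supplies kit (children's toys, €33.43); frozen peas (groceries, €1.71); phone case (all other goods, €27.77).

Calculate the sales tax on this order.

€9.78

Watch battery replacement €15.85: personal services, buyer-exempt → 0% → €0.00
Bottle of merlot €26.06: alcoholic beverages → 7.25% → €1.88935
Dozen eggs €4.30: groceries → 0% → €0.00
Orange juice (64 oz) €3.60: groceries → 0% → €0.00
Six-pack IPA €11.36: alcoholic beverages → 7.25% → €0.8236
Sleeping bag €78.34: athletic equipment → 5.25% → €4.11285
Shoe repair €46.25: personal services, buyer-exempt → 0% → €0.00
Pet grooming €106.89: personal services, buyer-exempt → 0% → €0.00
Art supplies kit €33.43: children's toys → 5.5% → €1.83865
Frozen peas €1.71: groceries → 0% → €0.00
Phone case €27.77: all other goods → 4% → €1.1108
Unrounded tax sum = €9.77525 → €9.78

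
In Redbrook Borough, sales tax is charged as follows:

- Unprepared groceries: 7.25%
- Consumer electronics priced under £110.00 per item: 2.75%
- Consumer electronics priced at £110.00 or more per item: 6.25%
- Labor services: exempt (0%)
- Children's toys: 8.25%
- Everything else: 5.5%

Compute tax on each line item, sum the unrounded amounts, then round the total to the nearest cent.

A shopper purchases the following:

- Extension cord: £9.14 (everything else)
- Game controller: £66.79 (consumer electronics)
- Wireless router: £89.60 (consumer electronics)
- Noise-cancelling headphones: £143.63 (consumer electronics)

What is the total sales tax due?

Extension cord £9.14: everything else → 5.5% → £0.5027
Game controller £66.79: consumer electronics, under £110.00 → 2.75% → £1.836725
Wireless router £89.60: consumer electronics, under £110.00 → 2.75% → £2.464
Noise-cancelling headphones £143.63: consumer electronics, £110.00 or more → 6.25% → £8.976875
Unrounded tax sum = £13.7803 → £13.78

£13.78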